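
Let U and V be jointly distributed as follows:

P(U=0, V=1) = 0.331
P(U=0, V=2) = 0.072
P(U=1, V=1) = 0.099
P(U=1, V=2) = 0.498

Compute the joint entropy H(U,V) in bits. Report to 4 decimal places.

1.6325 bits

H(U,V) = −Σ p(x,y)·log₂ p(x,y) over all 4 cells.
  cell (0,1): −0.331·log₂0.331 = 0.52798
  cell (0,2): −0.072·log₂0.072 = 0.27330
  cell (1,1): −0.099·log₂0.099 = 0.33031
  cell (1,2): −0.498·log₂0.498 = 0.50088
Sum = 1.6325 bits.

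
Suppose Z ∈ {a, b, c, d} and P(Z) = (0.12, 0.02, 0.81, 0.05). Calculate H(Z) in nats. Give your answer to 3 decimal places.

0.653 nats

H(Z) = −Σ p·ln p.
  −(0.12)·ln(0.12) = 0.2544
  −(0.02)·ln(0.02) = 0.0782
  −(0.81)·ln(0.81) = 0.1707
  −(0.05)·ln(0.05) = 0.1498
Sum: 0.2544 + 0.0782 + 0.1707 + 0.1498 = 0.653 nats.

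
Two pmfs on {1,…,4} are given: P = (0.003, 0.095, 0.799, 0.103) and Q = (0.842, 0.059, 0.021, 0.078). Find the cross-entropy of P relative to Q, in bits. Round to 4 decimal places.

H(P,Q) = −Σ p·log₂ q.
  −0.003·log₂(0.842) = 0.00074
  −0.095·log₂(0.059) = 0.38790
  −0.799·log₂(0.021) = 4.45320
  −0.103·log₂(0.078) = 0.37908
H(P,Q) = 5.2209 bits.

5.2209 bits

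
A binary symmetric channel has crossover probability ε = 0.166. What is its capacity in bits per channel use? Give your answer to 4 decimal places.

0.3515 bits

Binary symmetric channel: C = 1 − h₂(ε) where h₂ is the binary entropy function.
h₂(0.166) = −0.166·log₂0.166 − 0.834·log₂0.834 = 0.6485.
C = 1 − 0.6485 = 0.3515 bits per channel use.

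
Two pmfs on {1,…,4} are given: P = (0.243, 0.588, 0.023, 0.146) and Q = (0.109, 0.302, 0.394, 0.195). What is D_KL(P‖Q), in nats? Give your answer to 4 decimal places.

0.4790 nats

D(P‖Q) = Σ p·ln(p/q).
  0.243·ln(0.243/0.109) = 0.19482
  0.588·ln(0.588/0.302) = 0.39178
  0.023·ln(0.023/0.394) = -0.06534
  0.146·ln(0.146/0.195) = -0.04225
D(P‖Q) = 0.4790 nats.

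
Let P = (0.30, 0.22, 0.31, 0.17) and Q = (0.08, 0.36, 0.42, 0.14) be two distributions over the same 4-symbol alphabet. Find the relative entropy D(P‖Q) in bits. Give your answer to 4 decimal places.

0.3276 bits

D(P‖Q) = Σ p·log₂(p/q).
  0.30·log₂(0.30/0.08) = 0.57207
  0.22·log₂(0.22/0.36) = -0.15631
  0.31·log₂(0.31/0.42) = -0.13582
  0.17·log₂(0.17/0.14) = 0.04762
D(P‖Q) = 0.3276 bits.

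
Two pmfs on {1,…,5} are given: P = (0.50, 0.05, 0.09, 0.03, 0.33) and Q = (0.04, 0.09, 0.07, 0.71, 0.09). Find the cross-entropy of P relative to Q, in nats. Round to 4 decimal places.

2.7741 nats

H(P,Q) = −Σ p·ln q.
  −0.50·ln(0.04) = 1.60944
  −0.05·ln(0.09) = 0.12040
  −0.09·ln(0.07) = 0.23933
  −0.03·ln(0.71) = 0.01027
  −0.33·ln(0.09) = 0.79462
H(P,Q) = 2.7741 nats.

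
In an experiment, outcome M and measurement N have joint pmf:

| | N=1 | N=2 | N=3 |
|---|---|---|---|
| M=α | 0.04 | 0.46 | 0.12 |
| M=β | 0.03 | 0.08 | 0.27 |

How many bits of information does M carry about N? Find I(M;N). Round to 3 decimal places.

0.215 bits

Marginals: p(M) = (0.6200, 0.3800), p(N) = (0.0700, 0.5400, 0.3900).
I(M;N) = H(M) + H(N) − H(M,N).
H(M) = 0.9580, H(N) = 1.2784, H(M,N) = 2.0215.
I(M;N) = 0.9580 + 1.2784 − 2.0215 = 0.215 bits.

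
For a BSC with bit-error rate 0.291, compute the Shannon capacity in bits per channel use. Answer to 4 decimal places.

0.1300 bits

Binary symmetric channel: C = 1 − h₂(ε) where h₂ is the binary entropy function.
h₂(0.291) = −0.291·log₂0.291 − 0.709·log₂0.709 = 0.8700.
C = 1 − 0.8700 = 0.1300 bits per channel use.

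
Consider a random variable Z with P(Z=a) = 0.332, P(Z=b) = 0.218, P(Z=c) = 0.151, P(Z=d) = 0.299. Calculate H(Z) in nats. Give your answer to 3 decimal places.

1.345 nats

H(Z) = −Σ p·ln p.
  −(0.332)·ln(0.332) = 0.3661
  −(0.218)·ln(0.218) = 0.3321
  −(0.151)·ln(0.151) = 0.2855
  −(0.299)·ln(0.299) = 0.3610
Sum: 0.3661 + 0.3321 + 0.2855 + 0.3610 = 1.345 nats.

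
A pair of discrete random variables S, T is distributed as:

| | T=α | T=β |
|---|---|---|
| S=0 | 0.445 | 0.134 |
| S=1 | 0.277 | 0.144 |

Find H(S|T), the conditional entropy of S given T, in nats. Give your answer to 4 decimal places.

0.6732 nats

Marginals: p(S) = (0.5790, 0.4210), p(T) = (0.7220, 0.2780).
H(S|T) = Σ p(T) · H(S|T=·).
  T=α: p=0.7220, H(S|T=α) = 0.6658
  T=β: p=0.2780, H(S|T=β) = 0.6925
Weighted sum = 0.6732 nats.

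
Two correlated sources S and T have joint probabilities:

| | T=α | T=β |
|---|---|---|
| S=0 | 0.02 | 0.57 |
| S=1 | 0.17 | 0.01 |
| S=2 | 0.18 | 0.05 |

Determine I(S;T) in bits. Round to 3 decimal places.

0.595 bits

Marginals: p(S) = (0.5900, 0.1800, 0.2300), p(T) = (0.3700, 0.6300).
I(S;T) = H(S) + H(T) − H(S,T).
H(S) = 1.3821, H(T) = 0.9507, H(S,T) = 1.7376.
I(S;T) = 1.3821 + 0.9507 − 1.7376 = 0.595 bits.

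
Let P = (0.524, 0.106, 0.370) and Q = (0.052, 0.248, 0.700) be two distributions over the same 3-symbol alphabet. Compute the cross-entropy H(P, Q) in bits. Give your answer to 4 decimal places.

2.6387 bits

H(P,Q) = −Σ p·log₂ q.
  −0.524·log₂(0.052) = 2.23504
  −0.106·log₂(0.248) = 0.21323
  −0.370·log₂(0.700) = 0.19039
H(P,Q) = 2.6387 bits.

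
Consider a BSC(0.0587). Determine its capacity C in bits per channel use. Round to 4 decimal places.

0.6777 bits

Binary symmetric channel: C = 1 − h₂(ε) where h₂ is the binary entropy function.
h₂(0.0587) = −0.0587·log₂0.0587 − 0.9413·log₂0.9413 = 0.3223.
C = 1 − 0.3223 = 0.6777 bits per channel use.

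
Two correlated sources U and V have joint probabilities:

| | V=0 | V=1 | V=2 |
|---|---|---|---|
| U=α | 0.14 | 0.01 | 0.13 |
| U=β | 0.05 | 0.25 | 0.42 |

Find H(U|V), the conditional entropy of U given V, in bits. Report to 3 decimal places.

0.653 bits

Chain rule: H(U|V) = H(U,V) − H(V).
Marginals: p(U) = (0.2800, 0.7200), p(V) = (0.1900, 0.2600, 0.5500).
H(U,V) = 2.0879 bits; H(V) = 1.4349 bits.
H(U|V) = 2.0879 − 1.4349 = 0.653 bits.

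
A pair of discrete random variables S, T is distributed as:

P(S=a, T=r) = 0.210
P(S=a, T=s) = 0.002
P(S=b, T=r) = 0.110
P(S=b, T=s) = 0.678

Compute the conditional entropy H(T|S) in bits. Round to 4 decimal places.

0.4759 bits

Chain rule: H(T|S) = H(S,T) − H(S).
Marginals: p(S) = (0.2120, 0.7880), p(T) = (0.3200, 0.6800).
H(S,T) = 1.2212 bits; H(S) = 0.7453 bits.
H(T|S) = 1.2212 − 0.7453 = 0.4759 bits.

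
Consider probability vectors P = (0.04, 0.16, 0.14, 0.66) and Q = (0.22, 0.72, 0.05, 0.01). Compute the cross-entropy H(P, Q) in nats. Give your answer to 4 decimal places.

H(P,Q) = −Σ p·ln q.
  −0.04·ln(0.22) = 0.06057
  −0.16·ln(0.72) = 0.05256
  −0.14·ln(0.05) = 0.41940
  −0.66·ln(0.01) = 3.03941
H(P,Q) = 3.5719 nats.

3.5719 nats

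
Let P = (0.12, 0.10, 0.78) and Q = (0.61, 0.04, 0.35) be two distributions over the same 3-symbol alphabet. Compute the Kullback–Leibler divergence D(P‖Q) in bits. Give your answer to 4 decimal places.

D(P‖Q) = Σ p·log₂(p/q).
  0.12·log₂(0.12/0.61) = -0.28149
  0.10·log₂(0.10/0.04) = 0.13219
  0.78·log₂(0.78/0.35) = 0.90177
D(P‖Q) = 0.7525 bits.

0.7525 bits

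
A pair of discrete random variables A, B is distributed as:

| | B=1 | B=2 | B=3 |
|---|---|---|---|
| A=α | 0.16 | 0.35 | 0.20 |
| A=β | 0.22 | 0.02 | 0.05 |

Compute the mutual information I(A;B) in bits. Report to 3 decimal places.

0.203 bits

Marginals: p(A) = (0.7100, 0.2900), p(B) = (0.3800, 0.3700, 0.2500).
I(A;B) = H(A) + H(B) − H(A,B).
H(A) = 0.8687, H(B) = 1.5612, H(A,B) = 2.2271.
I(A;B) = 0.8687 + 1.5612 − 2.2271 = 0.203 bits.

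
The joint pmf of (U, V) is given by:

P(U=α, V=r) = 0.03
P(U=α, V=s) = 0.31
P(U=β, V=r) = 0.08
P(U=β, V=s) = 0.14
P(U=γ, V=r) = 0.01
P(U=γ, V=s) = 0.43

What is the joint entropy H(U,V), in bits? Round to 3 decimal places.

1.954 bits

H(U,V) = −Σ p(x,y)·log₂ p(x,y) over all 6 cells.
  cell (α,r): −0.03·log₂0.03 = 0.1518
  cell (α,s): −0.31·log₂0.31 = 0.5238
  cell (β,r): −0.08·log₂0.08 = 0.2915
  cell (β,s): −0.14·log₂0.14 = 0.3971
  cell (γ,r): −0.01·log₂0.01 = 0.0664
  cell (γ,s): −0.43·log₂0.43 = 0.5236
Sum = 1.954 bits.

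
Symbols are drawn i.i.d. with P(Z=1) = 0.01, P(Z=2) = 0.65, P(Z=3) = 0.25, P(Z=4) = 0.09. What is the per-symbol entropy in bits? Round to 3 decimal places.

H(Z) = −Σ p·log₂ p.
  −(0.01)·log₂(0.01) = 0.0664
  −(0.65)·log₂(0.65) = 0.4040
  −(0.25)·log₂(0.25) = 0.5000
  −(0.09)·log₂(0.09) = 0.3127
Sum: 0.0664 + 0.4040 + 0.5000 + 0.3127 = 1.283 bits.

1.283 bits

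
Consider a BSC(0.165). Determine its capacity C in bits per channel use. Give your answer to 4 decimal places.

0.3539 bits

Binary symmetric channel: C = 1 − h₂(ε) where h₂ is the binary entropy function.
h₂(0.165) = −0.165·log₂0.165 − 0.835·log₂0.835 = 0.6461.
C = 1 − 0.6461 = 0.3539 bits per channel use.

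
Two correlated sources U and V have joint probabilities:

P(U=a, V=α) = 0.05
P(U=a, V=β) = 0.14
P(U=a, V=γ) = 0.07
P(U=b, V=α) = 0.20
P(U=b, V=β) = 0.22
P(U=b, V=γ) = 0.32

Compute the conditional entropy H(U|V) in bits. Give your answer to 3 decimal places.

Marginals: p(U) = (0.2600, 0.7400), p(V) = (0.2500, 0.3600, 0.3900).
H(U|V) = Σ p(V) · H(U|V=·).
  V=α: p=0.2500, H(U|V=α) = 0.7219
  V=β: p=0.3600, H(U|V=β) = 0.9641
  V=γ: p=0.3900, H(U|V=γ) = 0.6790
Weighted sum = 0.792 bits.

0.792 bits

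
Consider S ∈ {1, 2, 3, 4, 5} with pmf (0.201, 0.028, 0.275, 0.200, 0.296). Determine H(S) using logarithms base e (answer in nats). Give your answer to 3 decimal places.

H(S) = −Σ p·ln p.
  −(0.201)·ln(0.201) = 0.3225
  −(0.028)·ln(0.028) = 0.1001
  −(0.275)·ln(0.275) = 0.3550
  −(0.200)·ln(0.200) = 0.3219
  −(0.296)·ln(0.296) = 0.3603
Sum: 0.3225 + 0.1001 + 0.3550 + 0.3219 + 0.3603 = 1.460 nats.

1.460 nats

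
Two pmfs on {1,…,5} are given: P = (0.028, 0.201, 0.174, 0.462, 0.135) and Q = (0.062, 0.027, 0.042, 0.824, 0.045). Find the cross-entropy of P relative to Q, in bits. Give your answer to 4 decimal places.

2.6885 bits

H(P,Q) = −Σ p·log₂ q.
  −0.028·log₂(0.062) = 0.11232
  −0.201·log₂(0.027) = 1.04739
  −0.174·log₂(0.042) = 0.79578
  −0.462·log₂(0.824) = 0.12903
  −0.135·log₂(0.045) = 0.60398
H(P,Q) = 2.6885 bits.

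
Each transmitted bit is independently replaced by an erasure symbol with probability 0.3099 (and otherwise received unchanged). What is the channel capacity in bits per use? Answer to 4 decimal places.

0.6901 bits

Binary erasure channel: capacity C = 1 − ε.
C = 1 − 0.3099 = 0.6901 bits per channel use.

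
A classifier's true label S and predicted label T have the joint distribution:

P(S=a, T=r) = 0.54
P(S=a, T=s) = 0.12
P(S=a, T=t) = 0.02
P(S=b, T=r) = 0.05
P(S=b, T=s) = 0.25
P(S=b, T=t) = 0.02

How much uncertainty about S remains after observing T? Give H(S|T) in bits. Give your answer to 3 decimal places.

0.623 bits

Marginals: p(S) = (0.6800, 0.3200), p(T) = (0.5900, 0.3700, 0.0400).
H(S|T) = Σ p(T) · H(S|T=·).
  T=r: p=0.5900, H(S|T=r) = 0.4187
  T=s: p=0.3700, H(S|T=s) = 0.9090
  T=t: p=0.0400, H(S|T=t) = 1.0000
Weighted sum = 0.623 bits.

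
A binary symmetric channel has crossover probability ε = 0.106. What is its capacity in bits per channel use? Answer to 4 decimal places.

0.5123 bits

Binary symmetric channel: C = 1 − h₂(ε) where h₂ is the binary entropy function.
h₂(0.106) = −0.106·log₂0.106 − 0.894·log₂0.894 = 0.4877.
C = 1 − 0.4877 = 0.5123 bits per channel use.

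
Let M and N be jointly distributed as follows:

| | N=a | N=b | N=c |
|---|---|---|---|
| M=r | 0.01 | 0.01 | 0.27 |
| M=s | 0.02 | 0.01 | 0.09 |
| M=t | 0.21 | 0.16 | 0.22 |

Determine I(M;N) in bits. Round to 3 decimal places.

Marginals: p(M) = (0.2900, 0.1200, 0.5900), p(N) = (0.2400, 0.1800, 0.5800).
I(M;N) = Σ p(x,y)·log₂[p(x,y)/(p(x)p(y))].
  (r,a): 0.01·log₂(0.1437) = -0.0280
  (r,b): 0.01·log₂(0.1916) = -0.0238
  (r,c): 0.27·log₂(1.6052) = 0.1844
  (s,a): 0.02·log₂(0.6944) = -0.0105
  (s,b): 0.01·log₂(0.4630) = -0.0111
  (s,c): 0.09·log₂(1.2931) = 0.0334
  (t,a): 0.21·log₂(1.4831) = 0.1194
  (t,b): 0.16·log₂(1.5066) = 0.0946
  (t,c): 0.22·log₂(0.6429) = -0.1402
Sum = 0.218 bits.

0.218 bits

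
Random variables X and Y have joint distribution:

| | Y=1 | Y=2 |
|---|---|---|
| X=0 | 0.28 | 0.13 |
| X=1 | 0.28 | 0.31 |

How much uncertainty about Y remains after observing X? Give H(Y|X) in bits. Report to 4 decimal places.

0.9584 bits

Chain rule: H(Y|X) = H(X,Y) − H(X).
Marginals: p(X) = (0.4100, 0.5900), p(Y) = (0.5600, 0.4400).
H(X,Y) = 1.9349 bits; H(X) = 0.9765 bits.
H(Y|X) = 1.9349 − 0.9765 = 0.9584 bits.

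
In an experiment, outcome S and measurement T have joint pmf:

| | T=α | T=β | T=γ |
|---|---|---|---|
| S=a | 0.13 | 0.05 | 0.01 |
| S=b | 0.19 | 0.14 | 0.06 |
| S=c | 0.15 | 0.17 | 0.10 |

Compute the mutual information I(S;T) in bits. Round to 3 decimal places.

Marginals: p(S) = (0.1900, 0.3900, 0.4200), p(T) = (0.4700, 0.3600, 0.1700).
I(S;T) = H(S) + H(T) − H(S,T).
H(S) = 1.5107, H(T) = 1.4772, H(S,T) = 2.9384.
I(S;T) = 1.5107 + 1.4772 − 2.9384 = 0.049 bits.

0.049 bits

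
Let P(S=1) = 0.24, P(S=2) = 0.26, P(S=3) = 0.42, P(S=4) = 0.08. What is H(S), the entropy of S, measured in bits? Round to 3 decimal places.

H(S) = −Σ p·log₂ p.
  −(0.24)·log₂(0.24) = 0.4941
  −(0.26)·log₂(0.26) = 0.5053
  −(0.42)·log₂(0.42) = 0.5256
  −(0.08)·log₂(0.08) = 0.2915
Sum: 0.4941 + 0.5053 + 0.5256 + 0.2915 = 1.817 bits.

1.817 bits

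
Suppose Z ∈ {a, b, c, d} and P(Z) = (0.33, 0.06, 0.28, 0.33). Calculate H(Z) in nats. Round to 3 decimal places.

H(Z) = −Σ p·ln p.
  −(0.33)·ln(0.33) = 0.3659
  −(0.06)·ln(0.06) = 0.1688
  −(0.28)·ln(0.28) = 0.3564
  −(0.33)·ln(0.33) = 0.3659
Sum: 0.3659 + 0.1688 + 0.3564 + 0.3659 = 1.257 nats.

1.257 nats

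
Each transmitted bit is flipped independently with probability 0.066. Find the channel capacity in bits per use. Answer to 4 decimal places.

Binary symmetric channel: C = 1 − h₂(ε) where h₂ is the binary entropy function.
h₂(0.066) = −0.066·log₂0.066 − 0.934·log₂0.934 = 0.3508.
C = 1 − 0.3508 = 0.6492 bits per channel use.

0.6492 bits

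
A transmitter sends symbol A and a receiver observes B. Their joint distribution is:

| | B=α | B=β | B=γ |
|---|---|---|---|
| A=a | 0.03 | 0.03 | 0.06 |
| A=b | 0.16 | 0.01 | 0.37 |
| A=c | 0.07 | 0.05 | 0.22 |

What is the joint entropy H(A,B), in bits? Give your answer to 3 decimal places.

H(A,B) = −Σ p(x,y)·log₂ p(x,y) over all 9 cells.
  cell (a,α): −0.03·log₂0.03 = 0.1518
  cell (a,β): −0.03·log₂0.03 = 0.1518
  cell (a,γ): −0.06·log₂0.06 = 0.2435
  cell (b,α): −0.16·log₂0.16 = 0.4230
  cell (b,β): −0.01·log₂0.01 = 0.0664
  cell (b,γ): −0.37·log₂0.37 = 0.5307
  cell (c,α): −0.07·log₂0.07 = 0.2686
  cell (c,β): −0.05·log₂0.05 = 0.2161
  cell (c,γ): −0.22·log₂0.22 = 0.4806
Sum = 2.532 bits.

2.532 bits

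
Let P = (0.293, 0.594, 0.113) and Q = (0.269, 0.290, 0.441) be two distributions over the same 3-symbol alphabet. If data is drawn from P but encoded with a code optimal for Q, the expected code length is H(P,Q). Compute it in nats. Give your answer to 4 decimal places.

1.2125 nats

H(P,Q) = −Σ p·ln q.
  −0.293·ln(0.269) = 0.38472
  −0.594·ln(0.290) = 0.73530
  −0.113·ln(0.441) = 0.09251
H(P,Q) = 1.2125 nats.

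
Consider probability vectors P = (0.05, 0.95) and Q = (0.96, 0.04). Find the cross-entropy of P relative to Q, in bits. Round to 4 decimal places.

H(P,Q) = −Σ p·log₂ q.
  −0.05·log₂(0.96) = 0.00294
  −0.95·log₂(0.04) = 4.41166
H(P,Q) = 4.4146 bits.

4.4146 bits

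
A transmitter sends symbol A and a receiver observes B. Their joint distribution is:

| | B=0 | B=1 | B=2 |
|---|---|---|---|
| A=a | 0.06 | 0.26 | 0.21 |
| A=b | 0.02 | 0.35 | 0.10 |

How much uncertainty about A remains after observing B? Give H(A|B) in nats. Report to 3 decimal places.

0.656 nats

Chain rule: H(A|B) = H(A,B) − H(B).
Marginals: p(A) = (0.5300, 0.4700), p(B) = (0.0800, 0.6100, 0.3100).
H(A,B) = 1.5227 nats; H(B) = 0.8666 nats.
H(A|B) = 1.5227 − 0.8666 = 0.656 nats.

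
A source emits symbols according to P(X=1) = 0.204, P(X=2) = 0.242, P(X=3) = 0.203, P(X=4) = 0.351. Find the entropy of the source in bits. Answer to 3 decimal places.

H(X) = −Σ p·log₂ p.
  −(0.204)·log₂(0.204) = 0.4678
  −(0.242)·log₂(0.242) = 0.4954
  −(0.203)·log₂(0.203) = 0.4670
  −(0.351)·log₂(0.351) = 0.5302
Sum: 0.4678 + 0.4954 + 0.4670 + 0.5302 = 1.960 bits.

1.960 bits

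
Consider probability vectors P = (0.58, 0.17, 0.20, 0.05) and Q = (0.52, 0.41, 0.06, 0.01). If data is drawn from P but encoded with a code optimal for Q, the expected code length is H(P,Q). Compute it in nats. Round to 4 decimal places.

1.3238 nats

H(P,Q) = −Σ p·ln q.
  −0.58·ln(0.52) = 0.37928
  −0.17·ln(0.41) = 0.15157
  −0.20·ln(0.06) = 0.56268
  −0.05·ln(0.01) = 0.23026
H(P,Q) = 1.3238 nats.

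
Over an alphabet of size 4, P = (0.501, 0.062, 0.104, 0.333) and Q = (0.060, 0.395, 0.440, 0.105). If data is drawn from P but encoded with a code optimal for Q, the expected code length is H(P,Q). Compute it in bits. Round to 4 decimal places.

H(P,Q) = −Σ p·log₂ q.
  −0.501·log₂(0.060) = 2.03351
  −0.062·log₂(0.395) = 0.08308
  −0.104·log₂(0.440) = 0.12318
  −0.333·log₂(0.105) = 1.08276
H(P,Q) = 3.3225 bits.

3.3225 bits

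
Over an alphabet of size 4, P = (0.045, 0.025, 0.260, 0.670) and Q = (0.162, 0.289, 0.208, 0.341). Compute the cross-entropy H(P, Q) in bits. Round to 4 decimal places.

H(P,Q) = −Σ p·log₂ q.
  −0.045·log₂(0.162) = 0.11817
  −0.025·log₂(0.289) = 0.04477
  −0.260·log₂(0.208) = 0.58899
  −0.670·log₂(0.341) = 1.03994
H(P,Q) = 1.7919 bits.

1.7919 bits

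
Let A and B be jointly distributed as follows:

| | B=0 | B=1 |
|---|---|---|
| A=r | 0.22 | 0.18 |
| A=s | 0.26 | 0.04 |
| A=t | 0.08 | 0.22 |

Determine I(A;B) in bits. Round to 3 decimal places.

Marginals: p(A) = (0.4000, 0.3000, 0.3000), p(B) = (0.5600, 0.4400).
I(A;B) = H(A) + H(B) − H(A,B).
H(A) = 1.5710, H(B) = 0.9896, H(A,B) = 2.3890.
I(A;B) = 1.5710 + 0.9896 − 2.3890 = 0.172 bits.

0.172 bits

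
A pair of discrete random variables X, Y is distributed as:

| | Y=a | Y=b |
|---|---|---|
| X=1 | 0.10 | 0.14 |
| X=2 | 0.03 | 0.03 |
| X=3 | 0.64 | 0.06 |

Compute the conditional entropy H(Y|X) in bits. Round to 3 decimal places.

0.591 bits

Marginals: p(X) = (0.2400, 0.0600, 0.7000), p(Y) = (0.7700, 0.2300).
H(Y|X) = Σ p(X) · H(Y|X=·).
  X=1: p=0.2400, H(Y|X=1) = 0.9799
  X=2: p=0.0600, H(Y|X=2) = 1.0000
  X=3: p=0.7000, H(Y|X=3) = 0.4220
Weighted sum = 0.591 bits.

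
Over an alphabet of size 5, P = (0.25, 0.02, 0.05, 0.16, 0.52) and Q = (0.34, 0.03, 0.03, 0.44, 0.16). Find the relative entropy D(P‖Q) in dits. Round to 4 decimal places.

D(P‖Q) = Σ p·log₁₀(p/q).
  0.25·log₁₀(0.25/0.34) = -0.03338
  0.02·log₁₀(0.02/0.03) = -0.00352
  0.05·log₁₀(0.05/0.03) = 0.01109
  0.16·log₁₀(0.16/0.44) = -0.07029
  0.52·log₁₀(0.52/0.16) = 0.26618
D(P‖Q) = 0.1701 dits.

0.1701 dits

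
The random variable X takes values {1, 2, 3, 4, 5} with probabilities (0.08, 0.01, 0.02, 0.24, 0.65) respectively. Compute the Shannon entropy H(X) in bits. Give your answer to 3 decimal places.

1.369 bits

H(X) = −Σ p·log₂ p.
  −(0.08)·log₂(0.08) = 0.2915
  −(0.01)·log₂(0.01) = 0.0664
  −(0.02)·log₂(0.02) = 0.1129
  −(0.24)·log₂(0.24) = 0.4941
  −(0.65)·log₂(0.65) = 0.4040
Sum: 0.2915 + 0.0664 + 0.1129 + 0.4941 + 0.4040 = 1.369 bits.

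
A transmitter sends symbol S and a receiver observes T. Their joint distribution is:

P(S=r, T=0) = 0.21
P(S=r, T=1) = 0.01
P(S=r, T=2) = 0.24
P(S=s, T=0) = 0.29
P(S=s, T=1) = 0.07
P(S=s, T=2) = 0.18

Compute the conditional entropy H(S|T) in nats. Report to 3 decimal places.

Chain rule: H(S|T) = H(S,T) − H(T).
Marginals: p(S) = (0.4600, 0.5400), p(T) = (0.5000, 0.0800, 0.4200).
H(S,T) = 1.5701 nats; H(T) = 0.9130 nats.
H(S|T) = 1.5701 − 0.9130 = 0.657 nats.

0.657 nats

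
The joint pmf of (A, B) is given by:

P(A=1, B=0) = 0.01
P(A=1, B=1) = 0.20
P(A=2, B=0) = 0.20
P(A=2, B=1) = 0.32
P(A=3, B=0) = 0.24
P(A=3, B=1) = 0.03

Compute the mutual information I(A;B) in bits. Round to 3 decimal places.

0.299 bits

Marginals: p(A) = (0.2100, 0.5200, 0.2700), p(B) = (0.4500, 0.5500).
I(A;B) = H(A) + H(B) − H(A,B).
H(A) = 1.4734, H(B) = 0.9928, H(A,B) = 2.1671.
I(A;B) = 1.4734 + 0.9928 − 2.1671 = 0.299 bits.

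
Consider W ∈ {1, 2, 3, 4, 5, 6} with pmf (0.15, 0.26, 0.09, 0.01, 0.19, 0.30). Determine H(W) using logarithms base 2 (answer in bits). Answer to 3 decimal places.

H(W) = −Σ p·log₂ p.
  −(0.15)·log₂(0.15) = 0.4105
  −(0.26)·log₂(0.26) = 0.5053
  −(0.09)·log₂(0.09) = 0.3127
  −(0.01)·log₂(0.01) = 0.0664
  −(0.19)·log₂(0.19) = 0.4552
  −(0.30)·log₂(0.30) = 0.5211
Sum: 0.4105 + 0.5053 + 0.3127 + 0.0664 + 0.4552 + 0.5211 = 2.271 bits.

2.271 bits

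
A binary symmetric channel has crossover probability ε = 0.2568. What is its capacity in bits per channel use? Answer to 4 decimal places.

Binary symmetric channel: C = 1 − h₂(ε) where h₂ is the binary entropy function.
h₂(0.2568) = −0.2568·log₂0.2568 − 0.7432·log₂0.7432 = 0.8219.
C = 1 − 0.8219 = 0.1781 bits per channel use.

0.1781 bits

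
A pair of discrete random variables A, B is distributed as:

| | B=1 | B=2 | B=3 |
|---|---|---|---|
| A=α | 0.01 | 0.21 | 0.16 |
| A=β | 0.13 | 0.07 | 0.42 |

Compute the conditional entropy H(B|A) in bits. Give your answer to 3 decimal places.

Chain rule: H(B|A) = H(A,B) − H(A).
Marginals: p(A) = (0.3800, 0.6200), p(B) = (0.1400, 0.2800, 0.5800).
H(A,B) = 2.1391 bits; H(A) = 0.9580 bits.
H(B|A) = 2.1391 − 0.9580 = 1.181 bits.

1.181 bits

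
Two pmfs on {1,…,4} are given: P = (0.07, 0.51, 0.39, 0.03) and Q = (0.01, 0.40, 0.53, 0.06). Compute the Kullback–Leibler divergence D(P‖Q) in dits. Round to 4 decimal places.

D(P‖Q) = Σ p·log₁₀(p/q).
  0.07·log₁₀(0.07/0.01) = 0.05916
  0.51·log₁₀(0.51/0.40) = 0.05381
  0.39·log₁₀(0.39/0.53) = -0.05195
  0.03·log₁₀(0.03/0.06) = -0.00903
D(P‖Q) = 0.0520 dits.

0.0520 dits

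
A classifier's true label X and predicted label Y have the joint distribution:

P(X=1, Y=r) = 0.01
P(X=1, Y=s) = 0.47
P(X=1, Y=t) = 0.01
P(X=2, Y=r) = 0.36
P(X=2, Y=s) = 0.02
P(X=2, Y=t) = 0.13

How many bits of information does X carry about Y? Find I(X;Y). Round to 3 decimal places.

Marginals: p(X) = (0.4900, 0.5100), p(Y) = (0.3700, 0.4900, 0.1400).
I(X;Y) = Σ p(x,y)·log₂[p(x,y)/(p(x)p(y))].
  (1,r): 0.01·log₂(0.0552) = -0.0418
  (1,s): 0.47·log₂(1.9575) = 0.4554
  (1,t): 0.01·log₂(0.1458) = -0.0278
  (2,r): 0.36·log₂(1.9078) = 0.3355
  (2,s): 0.02·log₂(0.0800) = -0.0729
  (2,t): 0.13·log₂(1.8207) = 0.1124
Sum = 0.761 bits.

0.761 bits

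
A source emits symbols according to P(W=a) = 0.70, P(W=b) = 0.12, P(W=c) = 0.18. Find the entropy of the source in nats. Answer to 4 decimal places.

H(W) = −Σ p·ln p.
  −(0.70)·ln(0.70) = 0.24967
  −(0.12)·ln(0.12) = 0.25443
  −(0.18)·ln(0.18) = 0.30866
Sum: 0.24967 + 0.25443 + 0.30866 = 0.8128 nats.

0.8128 nats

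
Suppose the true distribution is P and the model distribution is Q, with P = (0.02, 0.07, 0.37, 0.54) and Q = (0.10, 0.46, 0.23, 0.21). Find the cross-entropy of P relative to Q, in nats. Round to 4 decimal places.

1.4869 nats

H(P,Q) = −Σ p·ln q.
  −0.02·ln(0.10) = 0.04605
  −0.07·ln(0.46) = 0.05436
  −0.37·ln(0.23) = 0.54378
  −0.54·ln(0.21) = 0.84275
H(P,Q) = 1.4869 nats.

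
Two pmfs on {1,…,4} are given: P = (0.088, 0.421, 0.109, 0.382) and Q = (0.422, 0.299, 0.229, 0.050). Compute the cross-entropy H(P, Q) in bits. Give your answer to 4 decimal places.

2.7256 bits

H(P,Q) = −Σ p·log₂ q.
  −0.088·log₂(0.422) = 0.10953
  −0.421·log₂(0.299) = 0.73329
  −0.109·log₂(0.229) = 0.23180
  −0.382·log₂(0.050) = 1.65098
H(P,Q) = 2.7256 bits.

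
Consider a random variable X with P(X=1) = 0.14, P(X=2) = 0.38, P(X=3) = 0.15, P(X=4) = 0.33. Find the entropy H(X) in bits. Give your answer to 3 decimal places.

H(X) = −Σ p·log₂ p.
  −(0.14)·log₂(0.14) = 0.3971
  −(0.38)·log₂(0.38) = 0.5305
  −(0.15)·log₂(0.15) = 0.4105
  −(0.33)·log₂(0.33) = 0.5278
Sum: 0.3971 + 0.5305 + 0.4105 + 0.5278 = 1.866 bits.

1.866 bits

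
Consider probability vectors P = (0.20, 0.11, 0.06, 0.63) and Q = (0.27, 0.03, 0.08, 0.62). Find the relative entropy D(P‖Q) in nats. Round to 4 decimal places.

0.0757 nats

D(P‖Q) = Σ p·ln(p/q).
  0.20·ln(0.20/0.27) = -0.06002
  0.11·ln(0.11/0.03) = 0.14292
  0.06·ln(0.06/0.08) = -0.01726
  0.63·ln(0.63/0.62) = 0.01008
D(P‖Q) = 0.0757 nats.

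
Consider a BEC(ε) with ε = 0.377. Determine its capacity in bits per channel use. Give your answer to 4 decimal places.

Binary erasure channel: capacity C = 1 − ε.
C = 1 − 0.377 = 0.6230 bits per channel use.

0.6230 bits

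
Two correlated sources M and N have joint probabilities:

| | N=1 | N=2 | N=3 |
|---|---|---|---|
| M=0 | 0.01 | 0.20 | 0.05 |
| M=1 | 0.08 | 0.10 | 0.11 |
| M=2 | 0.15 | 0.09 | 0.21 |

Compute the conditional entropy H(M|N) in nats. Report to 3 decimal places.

0.944 nats

Chain rule: H(M|N) = H(M,N) − H(N).
Marginals: p(M) = (0.2600, 0.2900, 0.4500), p(N) = (0.2400, 0.3900, 0.3700).
H(M,N) = 2.0219 nats; H(N) = 1.0776 nats.
H(M|N) = 2.0219 − 1.0776 = 0.944 nats.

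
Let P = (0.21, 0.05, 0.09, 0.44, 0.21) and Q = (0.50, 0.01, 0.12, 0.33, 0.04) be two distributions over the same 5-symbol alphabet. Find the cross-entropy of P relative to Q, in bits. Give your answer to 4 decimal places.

H(P,Q) = −Σ p·log₂ q.
  −0.21·log₂(0.50) = 0.21000
  −0.05·log₂(0.01) = 0.33219
  −0.09·log₂(0.12) = 0.27530
  −0.44·log₂(0.33) = 0.70376
  −0.21·log₂(0.04) = 0.97521
H(P,Q) = 2.4965 bits.

2.4965 bits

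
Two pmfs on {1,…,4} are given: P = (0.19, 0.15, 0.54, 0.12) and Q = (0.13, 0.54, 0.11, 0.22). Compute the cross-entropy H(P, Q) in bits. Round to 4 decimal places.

H(P,Q) = −Σ p·log₂ q.
  −0.19·log₂(0.13) = 0.55925
  −0.15·log₂(0.54) = 0.13335
  −0.54·log₂(0.11) = 1.71959
  −0.12·log₂(0.22) = 0.26213
H(P,Q) = 2.6743 bits.

2.6743 bits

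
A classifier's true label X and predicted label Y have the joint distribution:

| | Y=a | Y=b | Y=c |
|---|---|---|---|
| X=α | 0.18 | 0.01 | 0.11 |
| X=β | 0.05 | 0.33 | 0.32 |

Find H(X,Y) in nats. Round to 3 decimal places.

H(X,Y) = −Σ p(x,y)·ln p(x,y) over all 6 cells.
  cell (α,a): −0.18·ln0.18 = 0.3087
  cell (α,b): −0.01·ln0.01 = 0.0461
  cell (α,c): −0.11·ln0.11 = 0.2428
  cell (β,a): −0.05·ln0.05 = 0.1498
  cell (β,b): −0.33·ln0.33 = 0.3659
  cell (β,c): −0.32·ln0.32 = 0.3646
Sum = 1.478 nats.

1.478 nats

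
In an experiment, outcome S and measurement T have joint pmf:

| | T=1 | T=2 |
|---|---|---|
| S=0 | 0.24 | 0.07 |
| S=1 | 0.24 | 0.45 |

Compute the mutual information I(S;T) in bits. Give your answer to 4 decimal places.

Marginals: p(S) = (0.3100, 0.6900), p(T) = (0.4800, 0.5200).
I(S;T) = Σ p(x,y)·log₂[p(x,y)/(p(x)p(y))].
  (0,1): 0.24·log₂(1.6129) = 0.16552
  (0,2): 0.07·log₂(0.4342) = -0.08424
  (1,1): 0.24·log₂(0.7246) = -0.11152
  (1,2): 0.45·log₂(1.2542) = 0.14704
Sum = 0.1168 bits.

0.1168 bits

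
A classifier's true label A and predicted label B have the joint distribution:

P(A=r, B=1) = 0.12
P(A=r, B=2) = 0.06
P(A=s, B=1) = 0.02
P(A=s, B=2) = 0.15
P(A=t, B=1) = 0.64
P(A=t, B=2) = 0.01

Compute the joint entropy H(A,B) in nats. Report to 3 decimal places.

1.118 nats

H(A,B) = −Σ p(x,y)·ln p(x,y) over all 6 cells.
  cell (r,1): −0.12·ln0.12 = 0.2544
  cell (r,2): −0.06·ln0.06 = 0.1688
  cell (s,1): −0.02·ln0.02 = 0.0782
  cell (s,2): −0.15·ln0.15 = 0.2846
  cell (t,1): −0.64·ln0.64 = 0.2856
  cell (t,2): −0.01·ln0.01 = 0.0461
Sum = 1.118 nats.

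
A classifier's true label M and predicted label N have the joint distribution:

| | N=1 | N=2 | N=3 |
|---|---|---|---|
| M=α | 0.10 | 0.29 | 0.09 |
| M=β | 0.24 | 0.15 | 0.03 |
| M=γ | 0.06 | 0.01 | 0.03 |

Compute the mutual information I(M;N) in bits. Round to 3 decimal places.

0.143 bits

Marginals: p(M) = (0.4800, 0.4200, 0.1000), p(N) = (0.4000, 0.4500, 0.1500).
I(M;N) = Σ p(x,y)·log₂[p(x,y)/(p(x)p(y))].
  (α,1): 0.10·log₂(0.5208) = -0.0941
  (α,2): 0.29·log₂(1.3426) = 0.1233
  (α,3): 0.09·log₂(1.2500) = 0.0290
  (β,1): 0.24·log₂(1.4286) = 0.1235
  (β,2): 0.15·log₂(0.7937) = -0.0500
  (β,3): 0.03·log₂(0.4762) = -0.0321
  (γ,1): 0.06·log₂(1.5000) = 0.0351
  (γ,2): 0.01·log₂(0.2222) = -0.0217
  (γ,3): 0.03·log₂(2.0000) = 0.0300
Sum = 0.143 bits.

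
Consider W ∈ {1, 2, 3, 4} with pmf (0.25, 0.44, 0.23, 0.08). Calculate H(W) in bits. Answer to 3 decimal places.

H(W) = −Σ p·log₂ p.
  −(0.25)·log₂(0.25) = 0.5000
  −(0.44)·log₂(0.44) = 0.5211
  −(0.23)·log₂(0.23) = 0.4877
  −(0.08)·log₂(0.08) = 0.2915
Sum: 0.5000 + 0.5211 + 0.4877 + 0.2915 = 1.800 bits.

1.800 bits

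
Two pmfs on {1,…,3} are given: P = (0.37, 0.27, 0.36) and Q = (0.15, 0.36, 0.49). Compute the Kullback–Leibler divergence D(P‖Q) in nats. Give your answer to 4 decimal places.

D(P‖Q) = Σ p·ln(p/q).
  0.37·ln(0.37/0.15) = 0.33406
  0.27·ln(0.27/0.36) = -0.07767
  0.36·ln(0.36/0.49) = -0.11099
D(P‖Q) = 0.1454 nats.

0.1454 nats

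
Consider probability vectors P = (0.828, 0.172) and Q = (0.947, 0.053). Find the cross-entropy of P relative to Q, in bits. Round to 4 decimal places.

0.7940 bits

H(P,Q) = −Σ p·log₂ q.
  −0.828·log₂(0.947) = 0.06505
  −0.172·log₂(0.053) = 0.72891
H(P,Q) = 0.7940 bits.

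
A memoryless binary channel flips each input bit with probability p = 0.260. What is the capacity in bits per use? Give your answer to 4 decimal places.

Binary symmetric channel: C = 1 − h₂(ε) where h₂ is the binary entropy function.
h₂(0.260) = −0.260·log₂0.260 − 0.740·log₂0.740 = 0.8267.
C = 1 − 0.8267 = 0.1733 bits per channel use.

0.1733 bits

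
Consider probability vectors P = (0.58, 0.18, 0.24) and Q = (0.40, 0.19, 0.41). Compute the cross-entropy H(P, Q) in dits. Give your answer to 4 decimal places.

H(P,Q) = −Σ p·log₁₀ q.
  −0.58·log₁₀(0.40) = 0.23081
  −0.18·log₁₀(0.19) = 0.12982
  −0.24·log₁₀(0.41) = 0.09293
H(P,Q) = 0.4536 dits.

0.4536 dits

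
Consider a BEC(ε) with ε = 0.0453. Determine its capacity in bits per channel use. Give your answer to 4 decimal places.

Binary erasure channel: capacity C = 1 − ε.
C = 1 − 0.0453 = 0.9547 bits per channel use.

0.9547 bits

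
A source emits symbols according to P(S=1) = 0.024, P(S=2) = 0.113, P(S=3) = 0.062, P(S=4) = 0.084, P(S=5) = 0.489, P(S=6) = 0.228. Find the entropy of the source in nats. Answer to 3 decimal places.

1.403 nats

H(S) = −Σ p·ln p.
  −(0.024)·ln(0.024) = 0.0895
  −(0.113)·ln(0.113) = 0.2464
  −(0.062)·ln(0.062) = 0.1724
  −(0.084)·ln(0.084) = 0.2081
  −(0.489)·ln(0.489) = 0.3498
  −(0.228)·ln(0.228) = 0.3371
Sum: 0.0895 + 0.2464 + 0.1724 + 0.2081 + 0.3498 + 0.3371 = 1.403 nats.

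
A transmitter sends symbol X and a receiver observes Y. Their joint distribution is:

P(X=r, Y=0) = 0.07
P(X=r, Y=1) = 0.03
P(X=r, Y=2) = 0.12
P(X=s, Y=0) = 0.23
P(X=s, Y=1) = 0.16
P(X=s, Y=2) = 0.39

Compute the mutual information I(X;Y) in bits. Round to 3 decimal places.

0.004 bits

Marginals: p(X) = (0.2200, 0.7800), p(Y) = (0.3000, 0.1900, 0.5100).
I(X;Y) = Σ p(x,y)·log₂[p(x,y)/(p(x)p(y))].
  (r,0): 0.07·log₂(1.0606) = 0.0059
  (r,1): 0.03·log₂(0.7177) = -0.0144
  (r,2): 0.12·log₂(1.0695) = 0.0116
  (s,0): 0.23·log₂(0.9829) = -0.0057
  (s,1): 0.16·log₂(1.0796) = 0.0177
  (s,2): 0.39·log₂(0.9804) = -0.0111
Sum = 0.004 bits.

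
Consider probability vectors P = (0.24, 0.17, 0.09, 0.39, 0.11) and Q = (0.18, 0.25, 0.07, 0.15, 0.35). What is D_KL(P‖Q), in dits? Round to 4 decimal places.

0.1179 dits

D(P‖Q) = Σ p·log₁₀(p/q).
  0.24·log₁₀(0.24/0.18) = 0.02999
  0.17·log₁₀(0.17/0.25) = -0.02847
  0.09·log₁₀(0.09/0.07) = 0.00982
  0.39·log₁₀(0.39/0.15) = 0.16184
  0.11·log₁₀(0.11/0.35) = -0.05529
D(P‖Q) = 0.1179 dits.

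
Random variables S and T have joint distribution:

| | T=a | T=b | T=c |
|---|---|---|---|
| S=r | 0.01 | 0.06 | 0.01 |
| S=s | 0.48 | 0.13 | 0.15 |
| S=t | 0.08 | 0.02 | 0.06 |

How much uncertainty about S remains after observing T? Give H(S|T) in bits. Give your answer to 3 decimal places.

Marginals: p(S) = (0.0800, 0.7600, 0.1600), p(T) = (0.5700, 0.2100, 0.2200).
H(S|T) = Σ p(T) · H(S|T=·).
  T=a: p=0.5700, H(S|T=a) = 0.7087
  T=b: p=0.2100, H(S|T=b) = 1.2678
  T=c: p=0.2200, H(S|T=c) = 1.0907
Weighted sum = 0.910 bits.

0.910 bits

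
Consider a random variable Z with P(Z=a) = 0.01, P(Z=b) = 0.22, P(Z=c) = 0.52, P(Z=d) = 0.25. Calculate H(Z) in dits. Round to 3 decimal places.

H(Z) = −Σ p·log₁₀ p.
  −(0.01)·log₁₀(0.01) = 0.0200
  −(0.22)·log₁₀(0.22) = 0.1447
  −(0.52)·log₁₀(0.52) = 0.1477
  −(0.25)·log₁₀(0.25) = 0.1505
Sum: 0.0200 + 0.1447 + 0.1477 + 0.1505 = 0.463 dits.

0.463 dits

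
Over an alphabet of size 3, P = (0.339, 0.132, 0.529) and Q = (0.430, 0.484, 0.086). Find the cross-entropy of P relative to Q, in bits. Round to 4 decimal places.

2.4234 bits

H(P,Q) = −Σ p·log₂ q.
  −0.339·log₂(0.430) = 0.41276
  −0.132·log₂(0.484) = 0.13819
  −0.529·log₂(0.086) = 1.87241
H(P,Q) = 2.4234 bits.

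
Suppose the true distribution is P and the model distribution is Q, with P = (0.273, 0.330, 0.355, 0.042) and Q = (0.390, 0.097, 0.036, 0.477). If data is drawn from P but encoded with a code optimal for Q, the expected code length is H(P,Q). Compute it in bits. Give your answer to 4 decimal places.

H(P,Q) = −Σ p·log₂ q.
  −0.273·log₂(0.390) = 0.37086
  −0.330·log₂(0.097) = 1.11074
  −0.355·log₂(0.036) = 1.70253
  −0.042·log₂(0.477) = 0.04485
H(P,Q) = 3.2290 bits.

3.2290 bits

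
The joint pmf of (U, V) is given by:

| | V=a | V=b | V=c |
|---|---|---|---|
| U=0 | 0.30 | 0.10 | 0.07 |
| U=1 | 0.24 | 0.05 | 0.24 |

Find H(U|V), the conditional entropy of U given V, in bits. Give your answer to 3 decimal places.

Marginals: p(U) = (0.4700, 0.5300), p(V) = (0.5400, 0.1500, 0.3100).
H(U|V) = Σ p(V) · H(U|V=·).
  V=a: p=0.5400, H(U|V=a) = 0.9911
  V=b: p=0.1500, H(U|V=b) = 0.9183
  V=c: p=0.3100, H(U|V=c) = 0.7706
Weighted sum = 0.912 bits.

0.912 bits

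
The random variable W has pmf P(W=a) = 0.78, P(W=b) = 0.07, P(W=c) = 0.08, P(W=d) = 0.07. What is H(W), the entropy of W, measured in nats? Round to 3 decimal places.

0.768 nats

H(W) = −Σ p·ln p.
  −(0.78)·ln(0.78) = 0.1938
  −(0.07)·ln(0.07) = 0.1861
  −(0.08)·ln(0.08) = 0.2021
  −(0.07)·ln(0.07) = 0.1861
Sum: 0.1938 + 0.1861 + 0.2021 + 0.1861 = 0.768 nats.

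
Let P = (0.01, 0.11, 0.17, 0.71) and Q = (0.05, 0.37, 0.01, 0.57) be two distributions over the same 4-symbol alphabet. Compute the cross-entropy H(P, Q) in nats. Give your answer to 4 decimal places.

1.3213 nats

H(P,Q) = −Σ p·ln q.
  −0.01·ln(0.05) = 0.02996
  −0.11·ln(0.37) = 0.10937
  −0.17·ln(0.01) = 0.78288
  −0.71·ln(0.57) = 0.39910
H(P,Q) = 1.3213 nats.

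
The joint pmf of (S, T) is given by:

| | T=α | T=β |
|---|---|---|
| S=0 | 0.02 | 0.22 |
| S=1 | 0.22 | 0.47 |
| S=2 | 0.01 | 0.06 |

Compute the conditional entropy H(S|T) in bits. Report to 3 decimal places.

1.085 bits

Chain rule: H(S|T) = H(S,T) − H(T).
Marginals: p(S) = (0.2400, 0.6900, 0.0700), p(T) = (0.2500, 0.7500).
H(S,T) = 1.8960 bits; H(T) = 0.8113 bits.
H(S|T) = 1.8960 − 0.8113 = 1.085 bits.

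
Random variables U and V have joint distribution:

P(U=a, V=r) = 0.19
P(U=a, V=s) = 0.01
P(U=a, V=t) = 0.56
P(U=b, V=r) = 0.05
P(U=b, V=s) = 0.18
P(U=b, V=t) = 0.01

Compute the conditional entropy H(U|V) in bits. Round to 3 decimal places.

Chain rule: H(U|V) = H(U,V) − H(V).
Marginals: p(U) = (0.7600, 0.2400), p(V) = (0.2400, 0.1900, 0.5700).
H(U,V) = 1.7179 bits; H(V) = 1.4116 bits.
H(U|V) = 1.7179 − 1.4116 = 0.306 bits.

0.306 bits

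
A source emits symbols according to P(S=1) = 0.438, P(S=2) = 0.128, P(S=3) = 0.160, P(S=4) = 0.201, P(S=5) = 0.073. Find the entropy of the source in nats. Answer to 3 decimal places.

H(S) = −Σ p·ln p.
  −(0.438)·ln(0.438) = 0.3616
  −(0.128)·ln(0.128) = 0.2631
  −(0.160)·ln(0.160) = 0.2932
  −(0.201)·ln(0.201) = 0.3225
  −(0.073)·ln(0.073) = 0.1911
Sum: 0.3616 + 0.2631 + 0.2932 + 0.3225 + 0.1911 = 1.431 nats.

1.431 nats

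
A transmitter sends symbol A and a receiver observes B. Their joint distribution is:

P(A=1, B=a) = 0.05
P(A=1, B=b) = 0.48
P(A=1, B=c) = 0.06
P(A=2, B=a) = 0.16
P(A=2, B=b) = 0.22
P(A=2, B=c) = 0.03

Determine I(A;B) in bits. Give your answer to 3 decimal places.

Marginals: p(A) = (0.5900, 0.4100), p(B) = (0.2100, 0.7000, 0.0900).
I(A;B) = Σ p(x,y)·log₂[p(x,y)/(p(x)p(y))].
  (1,a): 0.05·log₂(0.4036) = -0.0655
  (1,b): 0.48·log₂(1.1622) = 0.1041
  (1,c): 0.06·log₂(1.1299) = 0.0106
  (2,a): 0.16·log₂(1.8583) = 0.1430
  (2,b): 0.22·log₂(0.7666) = -0.0844
  (2,c): 0.03·log₂(0.8130) = -0.0090
Sum = 0.099 bits.

0.099 bits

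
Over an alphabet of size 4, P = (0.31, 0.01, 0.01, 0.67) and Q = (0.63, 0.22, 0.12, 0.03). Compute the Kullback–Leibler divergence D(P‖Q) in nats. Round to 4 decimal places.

D(P‖Q) = Σ p·ln(p/q).
  0.31·ln(0.31/0.63) = -0.21984
  0.01·ln(0.01/0.22) = -0.03091
  0.01·ln(0.01/0.12) = -0.02485
  0.67·ln(0.67/0.03) = 2.08107
D(P‖Q) = 1.8055 nats.

1.8055 nats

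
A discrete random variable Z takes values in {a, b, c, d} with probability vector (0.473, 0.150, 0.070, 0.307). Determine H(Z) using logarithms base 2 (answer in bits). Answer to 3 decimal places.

H(Z) = −Σ p·log₂ p.
  −(0.473)·log₂(0.473) = 0.5109
  −(0.150)·log₂(0.150) = 0.4105
  −(0.070)·log₂(0.070) = 0.2686
  −(0.307)·log₂(0.307) = 0.5230
Sum: 0.5109 + 0.4105 + 0.2686 + 0.5230 = 1.713 bits.

1.713 bits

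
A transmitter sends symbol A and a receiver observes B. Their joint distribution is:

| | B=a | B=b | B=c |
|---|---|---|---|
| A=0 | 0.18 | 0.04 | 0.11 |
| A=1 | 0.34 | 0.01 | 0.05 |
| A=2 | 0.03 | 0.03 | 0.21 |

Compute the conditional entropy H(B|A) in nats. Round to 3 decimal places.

Chain rule: H(B|A) = H(A,B) − H(A).
Marginals: p(A) = (0.3300, 0.4000, 0.2700), p(B) = (0.5500, 0.0800, 0.3700).
H(A,B) = 1.7810 nats; H(A) = 1.0859 nats.
H(B|A) = 1.7810 − 1.0859 = 0.695 nats.

0.695 nats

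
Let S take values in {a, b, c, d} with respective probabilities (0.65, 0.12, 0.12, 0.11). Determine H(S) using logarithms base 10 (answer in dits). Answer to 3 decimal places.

H(S) = −Σ p·log₁₀ p.
  −(0.65)·log₁₀(0.65) = 0.1216
  −(0.12)·log₁₀(0.12) = 0.1105
  −(0.12)·log₁₀(0.12) = 0.1105
  −(0.11)·log₁₀(0.11) = 0.1054
Sum: 0.1216 + 0.1105 + 0.1105 + 0.1054 = 0.448 dits.

0.448 dits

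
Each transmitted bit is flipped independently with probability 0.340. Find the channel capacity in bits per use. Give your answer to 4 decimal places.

0.0752 bits

Binary symmetric channel: C = 1 − h₂(ε) where h₂ is the binary entropy function.
h₂(0.340) = −0.340·log₂0.340 − 0.660·log₂0.660 = 0.9248.
C = 1 − 0.9248 = 0.0752 bits per channel use.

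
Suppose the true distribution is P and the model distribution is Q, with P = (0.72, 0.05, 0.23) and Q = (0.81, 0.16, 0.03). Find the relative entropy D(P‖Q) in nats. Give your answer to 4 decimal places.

D(P‖Q) = Σ p·ln(p/q).
  0.72·ln(0.72/0.81) = -0.08480
  0.05·ln(0.05/0.16) = -0.05816
  0.23·ln(0.23/0.03) = 0.46848
D(P‖Q) = 0.3255 nats.

0.3255 nats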